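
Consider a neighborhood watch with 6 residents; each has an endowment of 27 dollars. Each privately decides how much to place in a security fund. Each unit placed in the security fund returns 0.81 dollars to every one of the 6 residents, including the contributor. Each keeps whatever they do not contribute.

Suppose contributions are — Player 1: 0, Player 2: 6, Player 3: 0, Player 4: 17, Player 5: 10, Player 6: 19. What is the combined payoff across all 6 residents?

Total contributed: 0 + 6 + 0 + 17 + 10 + 19 = 52; total kept: 6 × 27 − 52 = 110.
The security fund pays out 0.81 × 6 × 52 = 252.72 in aggregate.
Group total = 110 + 252.72 = 362.72.

362.72 dollars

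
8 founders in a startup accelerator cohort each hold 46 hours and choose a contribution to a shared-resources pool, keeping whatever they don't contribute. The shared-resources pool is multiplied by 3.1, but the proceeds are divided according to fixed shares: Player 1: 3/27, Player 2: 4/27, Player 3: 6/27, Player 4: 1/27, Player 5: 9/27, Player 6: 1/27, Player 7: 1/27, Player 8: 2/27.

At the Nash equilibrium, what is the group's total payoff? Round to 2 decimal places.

A player with share s gets back 3.1·s per unit contributed, so full contribution is dominant for anyone with s > 1/3.1 = 0.3226 and zero contribution is dominant for anyone below.
The only share above 0.3226 is Player 5's 9/27, contributing 46; the remaining 7 contribute 0. Total contributed: 46.
The shared-resources pool pays out 3.1 × 46 = 142.60 in total (split across the unequal shares, but the aggregate is all that matters for the group sum).
The 7 free-riders keep 46 each, adding 322. Group total = 322 + 142.60 = 464.60.

464.60 hours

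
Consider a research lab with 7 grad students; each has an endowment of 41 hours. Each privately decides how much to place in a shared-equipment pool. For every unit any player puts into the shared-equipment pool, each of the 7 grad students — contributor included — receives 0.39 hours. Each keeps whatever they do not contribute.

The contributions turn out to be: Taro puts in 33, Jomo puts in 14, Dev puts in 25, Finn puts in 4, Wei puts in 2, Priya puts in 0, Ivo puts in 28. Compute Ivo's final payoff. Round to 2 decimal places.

54.34 hours

Total contributed: 33 + 14 + 25 + 4 + 2 + 0 + 28 = 106.
Each receives 0.39 × 106 = 41.34 from the shared-equipment pool.
Ivo keeps 41 − 28 = 13, so Ivo's payoff is 13 + 41.34 = 54.34.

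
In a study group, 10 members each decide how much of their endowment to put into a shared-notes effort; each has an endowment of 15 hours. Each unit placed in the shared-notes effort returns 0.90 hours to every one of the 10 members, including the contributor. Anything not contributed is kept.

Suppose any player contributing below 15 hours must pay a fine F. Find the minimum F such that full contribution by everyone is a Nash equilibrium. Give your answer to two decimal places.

1.50 hours

Given the others contribute fully, the best deviation is to contribute 0 (any partial contribution still incurs the fine and gives up units whose private return 0.90 is below 1).
Deviating from 15 to 0 saves 15 hours but forfeits the deviator's share of the drop in the shared-notes effort: 0.90 × 15 = 13.50.
So the deviation gain is 15 − 13.50 = 1.50, and the fine must be at least 1.50 hours to wipe it out.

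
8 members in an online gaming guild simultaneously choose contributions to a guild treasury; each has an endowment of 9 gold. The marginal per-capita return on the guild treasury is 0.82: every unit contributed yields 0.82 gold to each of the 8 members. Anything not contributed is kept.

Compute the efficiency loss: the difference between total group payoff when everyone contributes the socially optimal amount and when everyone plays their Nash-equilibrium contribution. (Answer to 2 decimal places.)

400.32 gold

The private return per contributed unit is 0.82 < 1, so contributing 0 is dominant for every player. At the Nash equilibrium everyone keeps their 9, and the group total is 8 × 9 = 72.
Each contributed unit returns 6.560 to the group as a whole (0.82 to each of 8 players), which exceeds 1, so the social optimum is full contribution: group total = 6.560 × 72 = 472.32.
Efficiency loss = 472.32 − 72 = 400.32.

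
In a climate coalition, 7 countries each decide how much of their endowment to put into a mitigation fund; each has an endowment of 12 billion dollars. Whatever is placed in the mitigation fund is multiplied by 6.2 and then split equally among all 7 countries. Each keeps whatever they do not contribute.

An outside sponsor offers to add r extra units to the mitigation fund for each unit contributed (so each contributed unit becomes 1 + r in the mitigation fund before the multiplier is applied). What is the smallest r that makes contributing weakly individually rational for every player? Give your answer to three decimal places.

0.129

With matching at rate r, one contributed unit becomes (1 + r) in the mitigation fund and returns 6.2 × (1 + r) / 7 to the contributor.
Setting this equal to 1: 1 + r = 7/6.2 = 1.1290.
So the minimum matching rate is r = 1.1290 − 1 = 0.129.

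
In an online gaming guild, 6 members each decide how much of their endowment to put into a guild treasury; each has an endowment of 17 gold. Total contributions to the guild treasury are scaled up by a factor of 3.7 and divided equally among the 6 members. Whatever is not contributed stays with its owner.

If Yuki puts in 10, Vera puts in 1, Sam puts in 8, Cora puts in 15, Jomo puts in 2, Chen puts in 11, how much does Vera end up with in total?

Total contributed: 10 + 1 + 8 + 15 + 2 + 11 = 47.
Each receives 3.7 × 47 / 6 = 28.98 from the guild treasury.
Vera keeps 17 − 1 = 16, so Vera's payoff is 16 + 28.98 = 44.98.

44.98 gold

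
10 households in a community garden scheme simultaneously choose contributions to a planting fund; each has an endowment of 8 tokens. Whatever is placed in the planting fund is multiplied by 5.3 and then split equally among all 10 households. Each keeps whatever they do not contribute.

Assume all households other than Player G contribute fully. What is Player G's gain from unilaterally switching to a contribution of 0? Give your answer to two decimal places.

Switching from a contribution of 8 to 0 lets Player G keep an extra 8 tokens, but lowers the planting fund by 8, which costs Player G their own share of that drop: 5.3/10 × 8 = 4.24.
Net gain = 8 − 4.24 = 3.76. The private return per contributed unit (0.5300) is below 1, so free-riding is indeed the best response regardless of what the others do.

3.76 tokens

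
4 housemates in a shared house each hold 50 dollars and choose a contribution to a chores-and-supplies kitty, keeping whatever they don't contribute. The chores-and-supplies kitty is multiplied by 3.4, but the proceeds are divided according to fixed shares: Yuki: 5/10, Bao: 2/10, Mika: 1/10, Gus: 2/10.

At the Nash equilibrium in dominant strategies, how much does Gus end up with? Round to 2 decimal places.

84.00 dollars

Player j's private return per contributed unit is 3.4 × (j's share). Contributing is weakly dominant for j when that share is at least 1/3.4 = 0.2941, and contributing 0 is dominant otherwise.
Only Yuki (5/10) clears that bar, contributing 50; the remaining 3 contribute 0. Total contributed: 50.
Gus keeps 50 and receives 3.4 × 50 × 2/10 = 34.00 from the chores-and-supplies kitty, for a payoff of 84.00.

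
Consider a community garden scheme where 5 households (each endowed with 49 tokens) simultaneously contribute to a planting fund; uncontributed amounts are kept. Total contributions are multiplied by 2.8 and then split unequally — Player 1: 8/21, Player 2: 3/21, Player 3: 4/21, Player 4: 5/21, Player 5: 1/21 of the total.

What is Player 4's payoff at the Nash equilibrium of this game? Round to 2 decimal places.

For player j, contributing a unit is worthwhile iff 2.8 × (j's share) ≥ 1, i.e. iff j's share is at least 0.3571.
Only Player 1 (8/21) clears that bar, contributing 49; the remaining 4 contribute 0. Total contributed: 49.
Player 4 keeps 49 and receives 2.8 × 49 × 5/21 = 32.67 from the planting fund, for a payoff of 81.67.

81.67 tokens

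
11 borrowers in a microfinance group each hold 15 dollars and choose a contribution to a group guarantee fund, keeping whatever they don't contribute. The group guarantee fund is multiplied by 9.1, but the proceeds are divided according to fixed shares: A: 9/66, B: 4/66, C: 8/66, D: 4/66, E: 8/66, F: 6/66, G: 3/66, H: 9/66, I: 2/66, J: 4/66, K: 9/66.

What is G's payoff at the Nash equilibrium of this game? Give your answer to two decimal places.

46.02 dollars

A player with share s gets back 9.1·s per unit contributed, so full contribution is dominant for anyone with s > 1/9.1 = 0.1099 and zero contribution is dominant for anyone below.
A, C, E, H and K are above the threshold, contributing 15 each; the remaining 6 contribute 0. Total contributed: 75.
G keeps 15 and receives 9.1 × 75 × 3/66 = 31.02 from the group guarantee fund, for a payoff of 46.02.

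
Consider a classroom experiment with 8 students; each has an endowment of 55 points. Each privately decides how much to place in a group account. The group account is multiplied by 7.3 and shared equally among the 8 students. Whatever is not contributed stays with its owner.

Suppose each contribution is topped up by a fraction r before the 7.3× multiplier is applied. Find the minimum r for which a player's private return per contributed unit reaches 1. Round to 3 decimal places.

0.096

With matching at rate r, one contributed unit becomes (1 + r) in the group account and returns 7.3 × (1 + r) / 8 to the contributor.
Setting this equal to 1: 1 + r = 8/7.3 = 1.0959.
So the minimum matching rate is r = 1.0959 − 1 = 0.096.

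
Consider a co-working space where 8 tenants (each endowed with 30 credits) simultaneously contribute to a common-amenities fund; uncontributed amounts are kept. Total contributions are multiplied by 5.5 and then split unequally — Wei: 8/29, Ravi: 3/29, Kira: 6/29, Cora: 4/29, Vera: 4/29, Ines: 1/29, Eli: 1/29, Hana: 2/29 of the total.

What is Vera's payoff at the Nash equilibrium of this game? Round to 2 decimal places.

75.52 credits

A player with share s gets back 5.5·s per unit contributed, so full contribution is dominant for anyone with s > 1/5.5 = 0.1818 and zero contribution is dominant for anyone below.
The shares above 0.1818 belong to Wei and Kira, contributing 30 each; the remaining 6 contribute 0. Total contributed: 60.
Vera keeps 30 and receives 5.5 × 60 × 4/29 = 45.52 from the common-amenities fund, for a payoff of 75.52.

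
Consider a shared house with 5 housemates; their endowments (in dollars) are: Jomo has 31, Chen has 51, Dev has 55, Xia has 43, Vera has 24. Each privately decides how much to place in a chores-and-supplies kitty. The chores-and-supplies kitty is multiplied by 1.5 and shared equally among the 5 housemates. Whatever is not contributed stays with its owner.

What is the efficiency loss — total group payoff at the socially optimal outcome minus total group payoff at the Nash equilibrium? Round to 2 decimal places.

The private return per contributed unit is 1.5/5 = 0.3000 < 1 for every player regardless of endowment, so the Nash equilibrium is zero contribution and the group total is Σ E_j = 31 + 51 + 55 + 43 + 24 = 204.
Each contributed unit returns 1.500 to the group, so the social optimum is full contribution by everyone: group total = 1.500 × 204 = 306.00.
Efficiency loss = (1.500 − 1) × 204 = 102.00.

102.00 dollars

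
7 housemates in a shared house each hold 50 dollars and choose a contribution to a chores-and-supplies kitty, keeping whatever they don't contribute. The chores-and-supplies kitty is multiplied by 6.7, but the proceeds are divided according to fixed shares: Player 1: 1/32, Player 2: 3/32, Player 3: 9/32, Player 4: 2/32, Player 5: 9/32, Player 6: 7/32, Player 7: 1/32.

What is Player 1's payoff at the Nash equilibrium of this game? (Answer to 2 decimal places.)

A player with share s gets back 6.7·s per unit contributed, so full contribution is dominant for anyone with s > 1/6.7 = 0.1493 and zero contribution is dominant for anyone below.
The shares above 0.1493 belong to Player 3, Player 5 and Player 6, contributing 50 each; the remaining 4 contribute 0. Total contributed: 150.
Player 1 keeps 50 and receives 6.7 × 150 × 1/32 = 31.41 from the chores-and-supplies kitty, for a payoff of 81.41.

81.41 dollars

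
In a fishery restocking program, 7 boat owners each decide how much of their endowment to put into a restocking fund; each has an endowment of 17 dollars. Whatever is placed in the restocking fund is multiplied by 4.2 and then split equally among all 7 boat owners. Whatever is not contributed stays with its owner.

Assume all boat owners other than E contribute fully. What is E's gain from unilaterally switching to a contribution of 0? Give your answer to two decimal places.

Switching from a contribution of 17 to 0 lets E keep an extra 17 dollars, but lowers the restocking fund by 17, which costs E their own share of that drop: 4.2/7 × 17 = 10.20.
Net gain = 17 − 10.20 = 6.80. The private return per contributed unit (0.6000) is below 1, so free-riding is indeed the best response regardless of what the others do.

6.80 dollars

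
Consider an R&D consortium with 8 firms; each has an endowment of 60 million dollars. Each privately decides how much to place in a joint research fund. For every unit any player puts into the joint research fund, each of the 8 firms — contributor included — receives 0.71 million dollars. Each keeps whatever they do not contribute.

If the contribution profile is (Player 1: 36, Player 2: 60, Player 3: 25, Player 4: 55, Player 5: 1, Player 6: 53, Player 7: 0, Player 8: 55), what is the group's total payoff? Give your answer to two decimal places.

Total contributed: 36 + 60 + 25 + 55 + 1 + 53 + 0 + 55 = 285; total kept: 8 × 60 − 285 = 195.
The joint research fund pays out 0.71 × 8 × 285 = 1618.80 in aggregate.
Group total = 195 + 1618.80 = 1813.80.

1813.80 million dollars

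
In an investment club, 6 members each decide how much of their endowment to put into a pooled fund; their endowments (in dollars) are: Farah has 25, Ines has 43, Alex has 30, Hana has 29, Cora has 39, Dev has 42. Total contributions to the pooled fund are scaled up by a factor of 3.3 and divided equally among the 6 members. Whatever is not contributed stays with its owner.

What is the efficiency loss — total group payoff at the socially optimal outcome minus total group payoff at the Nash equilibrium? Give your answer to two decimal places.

The private return per contributed unit is 3.3/6 = 0.5500 < 1 for every player regardless of endowment, so the Nash equilibrium is zero contribution and the group total is Σ E_j = 25 + 43 + 30 + 29 + 39 + 42 = 208.
Each contributed unit returns 3.300 to the group, so the social optimum is full contribution by everyone: group total = 3.300 × 208 = 686.40.
Efficiency loss = (3.300 − 1) × 208 = 478.40.

478.40 dollars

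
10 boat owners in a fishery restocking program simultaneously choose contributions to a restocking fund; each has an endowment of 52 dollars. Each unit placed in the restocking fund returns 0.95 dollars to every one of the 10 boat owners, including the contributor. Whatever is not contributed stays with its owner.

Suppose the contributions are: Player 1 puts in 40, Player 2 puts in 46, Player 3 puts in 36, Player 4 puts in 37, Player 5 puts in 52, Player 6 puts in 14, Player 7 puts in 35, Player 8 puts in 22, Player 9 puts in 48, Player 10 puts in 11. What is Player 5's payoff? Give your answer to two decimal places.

323.95 dollars

Total contributed: 40 + 46 + 36 + 37 + 52 + 14 + 35 + 22 + 48 + 11 = 341.
Each receives 0.95 × 341 = 323.95 from the restocking fund.
Player 5 keeps 52 − 52 = 0, so Player 5's payoff is 0 + 323.95 = 323.95.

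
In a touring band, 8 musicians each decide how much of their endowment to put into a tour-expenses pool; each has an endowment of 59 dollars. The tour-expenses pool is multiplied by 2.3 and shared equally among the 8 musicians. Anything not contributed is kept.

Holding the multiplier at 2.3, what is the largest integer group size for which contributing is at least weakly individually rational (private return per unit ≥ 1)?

Private return per unit is 2.3/(group size), which is ≥ 1 whenever the group size is ≤ 2.3.
The largest such integer is 2.

2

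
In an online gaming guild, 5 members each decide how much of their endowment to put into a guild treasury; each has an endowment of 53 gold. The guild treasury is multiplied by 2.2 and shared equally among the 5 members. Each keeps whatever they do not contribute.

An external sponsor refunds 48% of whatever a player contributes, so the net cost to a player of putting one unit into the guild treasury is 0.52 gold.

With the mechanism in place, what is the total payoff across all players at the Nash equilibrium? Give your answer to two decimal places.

The effective private return is (2.2/5) / 0.52 = 0.8462, which is still under 1, so the mechanism doesn't change anyone's dominant strategy: zero contribution.
At the Nash equilibrium no one contributes; group total payoff = 5 × 53 = 265.

265.00 gold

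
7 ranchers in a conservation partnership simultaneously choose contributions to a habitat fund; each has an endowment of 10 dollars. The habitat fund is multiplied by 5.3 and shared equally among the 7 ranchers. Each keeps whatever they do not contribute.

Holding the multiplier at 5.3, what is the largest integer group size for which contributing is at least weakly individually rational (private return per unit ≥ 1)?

5

Private return per unit is 5.3/(group size), which is ≥ 1 whenever the group size is ≤ 5.3.
The largest such integer is 5.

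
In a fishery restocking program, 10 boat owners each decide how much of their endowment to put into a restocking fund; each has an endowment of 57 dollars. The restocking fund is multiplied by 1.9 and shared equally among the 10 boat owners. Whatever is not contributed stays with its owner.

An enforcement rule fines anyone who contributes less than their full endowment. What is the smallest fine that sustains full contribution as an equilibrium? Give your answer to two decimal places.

Given the others contribute fully, the best deviation is to contribute 0 (any partial contribution still incurs the fine and gives up units whose private return 0.1900 is below 1).
Deviating from 57 to 0 saves 57 dollars but forfeits the deviator's share of the drop in the restocking fund: 1.9/10 × 57 = 10.83.
So the deviation gain is 57 − 10.83 = 46.17, and the fine must be at least 46.17 dollars to wipe it out.

46.17 dollars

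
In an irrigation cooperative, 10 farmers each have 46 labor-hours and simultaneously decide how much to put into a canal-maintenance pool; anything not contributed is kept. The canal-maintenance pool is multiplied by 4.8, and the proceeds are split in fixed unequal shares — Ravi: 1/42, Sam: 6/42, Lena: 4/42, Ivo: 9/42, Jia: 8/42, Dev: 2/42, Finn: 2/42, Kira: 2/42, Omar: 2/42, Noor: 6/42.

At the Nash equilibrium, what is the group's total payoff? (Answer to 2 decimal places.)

634.80 labor-hours

Each unit j contributes comes back to j as 4.8 × (j's share), so j prefers to contribute only if that share exceeds 1/4.8 = 0.2083; otherwise keeping the unit dominates.
Only Ivo (9/42) clears that bar, contributing 46; the remaining 9 contribute 0. Total contributed: 46.
The canal-maintenance pool pays out 4.8 × 46 = 220.80 in total (split across the unequal shares, but the aggregate is all that matters for the group sum).
The 9 free-riders keep 46 each, adding 414. Group total = 414 + 220.80 = 634.80.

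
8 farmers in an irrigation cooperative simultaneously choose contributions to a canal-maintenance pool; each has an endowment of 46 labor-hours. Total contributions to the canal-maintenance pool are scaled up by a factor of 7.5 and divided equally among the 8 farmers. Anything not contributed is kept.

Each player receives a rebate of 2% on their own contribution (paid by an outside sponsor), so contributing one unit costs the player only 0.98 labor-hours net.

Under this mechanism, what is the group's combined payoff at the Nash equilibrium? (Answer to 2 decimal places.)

368.00 labor-hours

Even with the mechanism, each unit contributed returns only (7.5/8) / 0.98 = 0.9566 per unit of net cost, so contributing nothing is still dominant.
Everyone keeps their endowment and the group total is 8 × 46 = 368.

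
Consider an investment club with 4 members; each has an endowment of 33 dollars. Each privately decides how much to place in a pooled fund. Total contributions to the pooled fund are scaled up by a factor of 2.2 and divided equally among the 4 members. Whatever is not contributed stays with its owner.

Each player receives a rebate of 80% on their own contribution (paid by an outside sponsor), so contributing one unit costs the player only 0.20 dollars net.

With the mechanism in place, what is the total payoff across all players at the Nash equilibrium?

396.00 dollars

With the mechanism, a contributed unit returns (2.2/4) / 0.20 = 2.7500 per unit of net cost to the contributor — now above 1 — so contributing fully is weakly dominant for every player.
At the Nash equilibrium everyone contributes 33. Group total payoff = 4 × (33 × 0.80 + 2.2 × 33) = 396.00.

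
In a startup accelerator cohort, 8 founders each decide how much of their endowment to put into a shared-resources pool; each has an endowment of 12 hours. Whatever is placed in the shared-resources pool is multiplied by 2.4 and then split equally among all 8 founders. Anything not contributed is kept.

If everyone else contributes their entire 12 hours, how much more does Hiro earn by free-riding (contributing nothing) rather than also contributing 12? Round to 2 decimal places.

Switching from a contribution of 12 to 0 lets Hiro keep an extra 12 hours, but lowers the shared-resources pool by 12, which costs Hiro their own share of that drop: 2.4/8 × 12 = 3.60.
Net gain = 12 − 3.60 = 8.40. The private return per contributed unit (0.3000) is below 1, so free-riding is indeed the best response regardless of what the others do.

8.40 hours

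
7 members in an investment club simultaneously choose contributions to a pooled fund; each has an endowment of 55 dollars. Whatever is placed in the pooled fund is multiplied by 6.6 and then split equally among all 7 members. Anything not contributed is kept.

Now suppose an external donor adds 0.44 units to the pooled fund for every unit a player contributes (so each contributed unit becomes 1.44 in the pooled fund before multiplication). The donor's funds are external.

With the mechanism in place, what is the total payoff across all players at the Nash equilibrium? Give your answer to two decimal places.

3659.04 dollars

The effective private return per unit is now 6.6 × 1.44 / 7 = 1.3577 > 1, so every player's dominant strategy flips to full contribution.
At the Nash equilibrium everyone contributes 55. Group total payoff = 6.6 × 1.44 × 385 = 3659.04.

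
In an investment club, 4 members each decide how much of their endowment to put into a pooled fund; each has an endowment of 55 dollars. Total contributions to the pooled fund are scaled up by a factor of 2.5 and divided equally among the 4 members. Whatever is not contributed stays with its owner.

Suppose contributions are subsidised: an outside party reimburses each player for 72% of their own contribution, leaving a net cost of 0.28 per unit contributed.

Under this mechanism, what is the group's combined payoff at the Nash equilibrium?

With the mechanism, a contributed unit returns (2.5/4) / 0.28 = 2.2321 per unit of net cost to the contributor — now above 1 — so contributing fully is weakly dominant for every player.
At the Nash equilibrium everyone contributes 55. Group total payoff = 4 × (55 × 0.72 + 2.5 × 55) = 708.40.

708.40 dollars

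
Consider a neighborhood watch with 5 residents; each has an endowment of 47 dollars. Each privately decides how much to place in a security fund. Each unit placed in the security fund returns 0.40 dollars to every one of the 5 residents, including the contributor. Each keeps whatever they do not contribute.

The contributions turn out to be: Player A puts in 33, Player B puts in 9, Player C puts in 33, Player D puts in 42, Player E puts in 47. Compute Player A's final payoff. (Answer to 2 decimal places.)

79.60 dollars

Total contributed: 33 + 9 + 33 + 42 + 47 = 164.
Each receives 0.40 × 164 = 65.60 from the security fund.
Player A keeps 47 − 33 = 14, so Player A's payoff is 14 + 65.60 = 79.60.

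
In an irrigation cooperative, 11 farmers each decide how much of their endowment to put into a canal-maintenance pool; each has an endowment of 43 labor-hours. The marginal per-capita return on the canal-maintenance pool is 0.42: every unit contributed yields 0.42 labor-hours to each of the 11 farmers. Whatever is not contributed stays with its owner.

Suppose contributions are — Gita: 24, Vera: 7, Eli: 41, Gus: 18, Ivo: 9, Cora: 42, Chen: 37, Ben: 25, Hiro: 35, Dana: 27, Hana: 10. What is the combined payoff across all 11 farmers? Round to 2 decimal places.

1468.50 labor-hours

Total contributed: 24 + 7 + 41 + 18 + 9 + 42 + 37 + 25 + 35 + 27 + 10 = 275; total kept: 11 × 43 − 275 = 198.
The canal-maintenance pool pays out 0.42 × 11 × 275 = 1270.50 in aggregate.
Group total = 198 + 1270.50 = 1468.50.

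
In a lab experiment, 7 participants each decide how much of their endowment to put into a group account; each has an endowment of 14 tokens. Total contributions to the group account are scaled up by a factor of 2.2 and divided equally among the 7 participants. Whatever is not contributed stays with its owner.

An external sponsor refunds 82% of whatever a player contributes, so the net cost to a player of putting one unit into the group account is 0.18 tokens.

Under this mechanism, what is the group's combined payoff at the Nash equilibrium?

The effective private return per unit is now (2.2/7) / 0.18 = 1.7460 > 1, so every player's dominant strategy flips to full contribution.
At the Nash equilibrium everyone contributes 14. Group total payoff = 7 × (14 × 0.82 + 2.2 × 14) = 295.96.

295.96 tokens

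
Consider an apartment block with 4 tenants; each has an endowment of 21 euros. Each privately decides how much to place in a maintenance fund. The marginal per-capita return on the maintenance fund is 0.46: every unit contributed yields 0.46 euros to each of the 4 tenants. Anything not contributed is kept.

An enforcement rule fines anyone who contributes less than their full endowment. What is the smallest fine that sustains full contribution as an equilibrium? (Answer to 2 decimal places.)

11.34 euros

Given the others contribute fully, the best deviation is to contribute 0 (any partial contribution still incurs the fine and gives up units whose private return 0.46 is below 1).
Deviating from 21 to 0 saves 21 euros but forfeits the deviator's share of the drop in the maintenance fund: 0.46 × 21 = 9.66.
So the deviation gain is 21 − 9.66 = 11.34, and the fine must be at least 11.34 euros to wipe it out.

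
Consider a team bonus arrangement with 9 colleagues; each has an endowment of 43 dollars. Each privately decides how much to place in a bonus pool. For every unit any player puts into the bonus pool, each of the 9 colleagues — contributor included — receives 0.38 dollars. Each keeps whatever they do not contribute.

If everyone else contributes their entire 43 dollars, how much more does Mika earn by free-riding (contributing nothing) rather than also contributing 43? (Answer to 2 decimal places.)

26.66 dollars

Switching from a contribution of 43 to 0 lets Mika keep an extra 43 dollars, but lowers the bonus pool by 43, which costs Mika their own share of that drop: 0.38 × 43 = 16.34.
Net gain = 43 − 16.34 = 26.66. The private return per contributed unit (0.38) is below 1, so free-riding is indeed the best response regardless of what the others do.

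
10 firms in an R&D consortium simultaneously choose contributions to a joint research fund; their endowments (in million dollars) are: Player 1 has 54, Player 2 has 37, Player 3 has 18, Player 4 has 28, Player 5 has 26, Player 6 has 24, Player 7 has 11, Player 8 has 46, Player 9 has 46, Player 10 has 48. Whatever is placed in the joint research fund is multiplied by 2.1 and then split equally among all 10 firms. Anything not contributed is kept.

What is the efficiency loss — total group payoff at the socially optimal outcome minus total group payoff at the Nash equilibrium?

The private return per contributed unit is 2.1/10 = 0.2100 < 1 for every player regardless of endowment, so the Nash equilibrium is zero contribution and the group total is Σ E_j = 54 + 37 + 18 + 28 + 26 + 24 + 11 + 46 + 46 + 48 = 338.
Each contributed unit returns 2.100 to the group, so the social optimum is full contribution by everyone: group total = 2.100 × 338 = 709.80.
Efficiency loss = (2.100 − 1) × 338 = 371.80.

371.80 million dollars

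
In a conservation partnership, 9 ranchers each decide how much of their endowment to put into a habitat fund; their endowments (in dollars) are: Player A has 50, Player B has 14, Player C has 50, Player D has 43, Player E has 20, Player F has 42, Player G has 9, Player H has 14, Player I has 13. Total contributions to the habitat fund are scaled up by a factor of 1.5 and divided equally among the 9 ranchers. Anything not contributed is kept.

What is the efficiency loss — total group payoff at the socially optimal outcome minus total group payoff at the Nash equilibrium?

The private return per contributed unit is 1.5/9 = 0.1667 < 1 for every player regardless of endowment, so the Nash equilibrium is zero contribution and the group total is Σ E_j = 50 + 14 + 50 + 43 + 20 + 42 + 9 + 14 + 13 = 255.
Each contributed unit returns 1.500 to the group, so the social optimum is full contribution by everyone: group total = 1.500 × 255 = 382.50.
Efficiency loss = (1.500 − 1) × 255 = 127.50.

127.50 dollars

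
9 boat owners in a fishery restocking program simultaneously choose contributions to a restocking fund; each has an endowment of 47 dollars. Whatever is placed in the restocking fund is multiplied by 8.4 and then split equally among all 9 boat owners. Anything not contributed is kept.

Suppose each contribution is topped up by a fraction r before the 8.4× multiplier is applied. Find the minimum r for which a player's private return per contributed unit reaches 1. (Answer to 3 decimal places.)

With matching at rate r, one contributed unit becomes (1 + r) in the restocking fund and returns 8.4 × (1 + r) / 9 to the contributor.
Setting this equal to 1: 1 + r = 9/8.4 = 1.0714.
So the minimum matching rate is r = 1.0714 − 1 = 0.071.

0.071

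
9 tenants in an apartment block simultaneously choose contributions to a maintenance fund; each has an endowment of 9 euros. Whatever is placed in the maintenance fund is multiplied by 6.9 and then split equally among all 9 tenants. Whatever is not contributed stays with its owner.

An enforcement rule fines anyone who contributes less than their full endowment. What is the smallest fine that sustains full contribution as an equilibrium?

2.10 euros

Given the others contribute fully, the best deviation is to contribute 0 (any partial contribution still incurs the fine and gives up units whose private return 0.7667 is below 1).
Deviating from 9 to 0 saves 9 euros but forfeits the deviator's share of the drop in the maintenance fund: 6.9/9 × 9 = 6.90.
So the deviation gain is 9 − 6.90 = 2.10, and the fine must be at least 2.10 euros to wipe it out.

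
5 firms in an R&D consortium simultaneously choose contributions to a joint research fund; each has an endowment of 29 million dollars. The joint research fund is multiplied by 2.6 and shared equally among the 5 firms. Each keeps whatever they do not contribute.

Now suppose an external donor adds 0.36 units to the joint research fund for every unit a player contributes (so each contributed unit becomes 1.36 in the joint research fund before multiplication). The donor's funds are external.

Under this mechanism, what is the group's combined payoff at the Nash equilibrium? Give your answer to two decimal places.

Even with the mechanism, each unit contributed returns only 2.6 × 1.36 / 5 = 0.7072 per unit of net cost, so contributing nothing is still dominant.
Everyone keeps their endowment and the group total is 5 × 29 = 145.

145.00 million dollars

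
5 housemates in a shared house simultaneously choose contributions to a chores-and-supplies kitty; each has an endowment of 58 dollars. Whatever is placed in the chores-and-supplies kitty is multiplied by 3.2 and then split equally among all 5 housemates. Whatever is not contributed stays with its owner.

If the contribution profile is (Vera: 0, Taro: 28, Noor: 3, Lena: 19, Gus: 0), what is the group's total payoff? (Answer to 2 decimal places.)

400.00 dollars

Total contributed: 0 + 28 + 3 + 19 + 0 = 50; total kept: 5 × 58 − 50 = 240.
The chores-and-supplies kitty pays out 3.2 × 50 = 160.00 in aggregate.
Group total = 240 + 160.00 = 400.00.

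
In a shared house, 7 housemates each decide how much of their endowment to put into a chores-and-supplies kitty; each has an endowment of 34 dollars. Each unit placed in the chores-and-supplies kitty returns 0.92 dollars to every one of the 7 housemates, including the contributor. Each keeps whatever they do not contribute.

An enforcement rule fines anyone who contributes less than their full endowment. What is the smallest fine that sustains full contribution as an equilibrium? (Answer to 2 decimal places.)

Given the others contribute fully, the best deviation is to contribute 0 (any partial contribution still incurs the fine and gives up units whose private return 0.92 is below 1).
Deviating from 34 to 0 saves 34 dollars but forfeits the deviator's share of the drop in the chores-and-supplies kitty: 0.92 × 34 = 31.28.
So the deviation gain is 34 − 31.28 = 2.72, and the fine must be at least 2.72 dollars to wipe it out.

2.72 dollars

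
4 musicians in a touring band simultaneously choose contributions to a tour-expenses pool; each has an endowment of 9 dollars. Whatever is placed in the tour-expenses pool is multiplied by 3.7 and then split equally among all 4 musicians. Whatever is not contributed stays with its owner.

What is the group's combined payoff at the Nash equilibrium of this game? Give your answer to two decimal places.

36.00 dollars

Each contributed unit returns 3.7/4 = 0.9250 to its contributor — below 1 — so contributing 0 is dominant for every player. At the Nash equilibrium everyone keeps their 9, and the group total is 4 × 9 = 36.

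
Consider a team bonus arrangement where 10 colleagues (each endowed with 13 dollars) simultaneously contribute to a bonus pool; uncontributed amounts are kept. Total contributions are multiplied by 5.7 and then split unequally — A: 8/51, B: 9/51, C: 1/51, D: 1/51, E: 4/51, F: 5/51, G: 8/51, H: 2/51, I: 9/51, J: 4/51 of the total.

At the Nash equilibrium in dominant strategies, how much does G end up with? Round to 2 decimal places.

36.25 dollars

For player j, contributing a unit is worthwhile iff 5.7 × (j's share) ≥ 1, i.e. iff j's share is at least 0.1754.
The shares above 0.1754 belong to B and I, contributing 13 each; the remaining 8 contribute 0. Total contributed: 26.
G keeps 13 and receives 5.7 × 26 × 8/51 = 23.25 from the bonus pool, for a payoff of 36.25.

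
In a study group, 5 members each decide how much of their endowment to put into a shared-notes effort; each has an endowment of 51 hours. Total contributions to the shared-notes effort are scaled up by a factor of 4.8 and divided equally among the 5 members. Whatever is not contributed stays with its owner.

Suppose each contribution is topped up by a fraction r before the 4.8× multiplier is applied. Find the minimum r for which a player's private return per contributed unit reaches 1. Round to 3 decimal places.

With matching at rate r, one contributed unit becomes (1 + r) in the shared-notes effort and returns 4.8 × (1 + r) / 5 to the contributor.
Setting this equal to 1: 1 + r = 5/4.8 = 1.0417.
So the minimum matching rate is r = 1.0417 − 1 = 0.042.

0.042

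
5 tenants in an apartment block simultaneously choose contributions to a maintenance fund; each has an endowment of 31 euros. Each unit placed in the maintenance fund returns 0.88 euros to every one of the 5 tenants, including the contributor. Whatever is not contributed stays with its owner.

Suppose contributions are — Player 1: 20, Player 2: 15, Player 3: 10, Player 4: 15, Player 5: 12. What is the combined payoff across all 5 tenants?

399.80 euros

Total contributed: 20 + 15 + 10 + 15 + 12 = 72; total kept: 5 × 31 − 72 = 83.
The maintenance fund pays out 0.88 × 5 × 72 = 316.80 in aggregate.
Group total = 83 + 316.80 = 399.80.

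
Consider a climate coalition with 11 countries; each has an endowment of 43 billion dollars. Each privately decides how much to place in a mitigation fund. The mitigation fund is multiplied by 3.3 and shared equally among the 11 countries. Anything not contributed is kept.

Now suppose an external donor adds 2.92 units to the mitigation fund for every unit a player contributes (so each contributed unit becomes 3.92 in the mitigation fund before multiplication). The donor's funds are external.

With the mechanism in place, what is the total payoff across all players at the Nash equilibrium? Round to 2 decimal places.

6118.73 billion dollars

The effective private return per unit is now 3.3 × 3.92 / 11 = 1.1760 > 1, so every player's dominant strategy flips to full contribution.
So the Nash equilibrium is full contribution by all 11; the group earns 3.3 × 3.92 × 473 = 6118.73.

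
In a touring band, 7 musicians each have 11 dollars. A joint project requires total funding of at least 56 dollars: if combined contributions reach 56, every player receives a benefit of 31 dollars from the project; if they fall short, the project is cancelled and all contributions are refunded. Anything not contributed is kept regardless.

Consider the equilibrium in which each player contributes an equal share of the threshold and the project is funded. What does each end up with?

34 dollars

Equal share of the threshold: 56/7 = 8.
At this profile no one gains by cutting their contribution: any cut drops the total below 56, the project is cancelled, contributions are refunded, and the deviator ends with 11, which is less than 11 − 8 + 31 = 34. Contributing more than 8 just wastes the excess. So contributing exactly 8 is a best response.
Each player's payoff: 11 − 8 + 31 = 34.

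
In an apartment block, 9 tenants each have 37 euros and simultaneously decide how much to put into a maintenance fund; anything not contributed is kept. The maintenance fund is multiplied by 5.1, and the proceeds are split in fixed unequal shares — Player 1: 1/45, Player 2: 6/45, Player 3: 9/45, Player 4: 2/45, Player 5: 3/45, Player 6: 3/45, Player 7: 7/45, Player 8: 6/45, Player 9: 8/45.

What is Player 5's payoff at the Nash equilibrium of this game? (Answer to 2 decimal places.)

A player with share s gets back 5.1·s per unit contributed, so full contribution is dominant for anyone with s > 1/5.1 = 0.1961 and zero contribution is dominant for anyone below.
Only Player 3 (9/45) clears that bar, contributing 37; the remaining 8 contribute 0. Total contributed: 37.
Player 5 keeps 37 and receives 5.1 × 37 × 3/45 = 12.58 from the maintenance fund, for a payoff of 49.58.

49.58 euros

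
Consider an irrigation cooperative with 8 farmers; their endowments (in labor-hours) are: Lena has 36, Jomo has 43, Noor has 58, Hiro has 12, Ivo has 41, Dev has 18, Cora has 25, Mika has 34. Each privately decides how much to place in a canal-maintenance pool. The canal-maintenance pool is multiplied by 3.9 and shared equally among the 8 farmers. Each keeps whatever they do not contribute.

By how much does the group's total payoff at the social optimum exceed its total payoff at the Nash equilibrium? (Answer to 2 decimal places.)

774.30 labor-hours

The private return per contributed unit is 3.9/8 = 0.4875 < 1 for every player regardless of endowment, so the Nash equilibrium is zero contribution and the group total is Σ E_j = 36 + 43 + 58 + 12 + 41 + 18 + 25 + 34 = 267.
Each contributed unit returns 3.900 to the group, so the social optimum is full contribution by everyone: group total = 3.900 × 267 = 1041.30.
Efficiency loss = (3.900 − 1) × 267 = 774.30.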